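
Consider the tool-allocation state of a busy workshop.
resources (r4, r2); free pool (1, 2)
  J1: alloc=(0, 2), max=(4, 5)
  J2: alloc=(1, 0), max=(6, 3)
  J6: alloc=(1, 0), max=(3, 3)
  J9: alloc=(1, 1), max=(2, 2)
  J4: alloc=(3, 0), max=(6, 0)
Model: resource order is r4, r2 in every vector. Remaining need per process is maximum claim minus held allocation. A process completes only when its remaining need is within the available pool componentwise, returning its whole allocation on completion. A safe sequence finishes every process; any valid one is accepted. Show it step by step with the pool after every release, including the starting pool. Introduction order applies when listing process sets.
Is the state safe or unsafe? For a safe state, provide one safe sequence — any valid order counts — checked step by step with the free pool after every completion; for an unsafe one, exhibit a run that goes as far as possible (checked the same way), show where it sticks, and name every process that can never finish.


SAFE. One safe sequence: J9, J6, J4, J1, J2.
Key observation: the first exact fit in this order is J9 — it needs (1, 1) with (1, 2) free, meeting a requested resource to the last unit.
Check, step by step:
  pool = (1, 2)
  run J9 (needs (1, 1), free (1, 2)); after release of (1, 1) the pool is (2, 3)
  run J6 (needs (2, 3), free (2, 3)); after release of (1, 0) the pool is (3, 3)
  run J4 (needs (3, 0), free (3, 3)); after release of (3, 0) the pool is (6, 3)
  run J1 (needs (4, 3), free (6, 3)); after release of (0, 2) the pool is (6, 5)
  run J2 (needs (5, 3), free (6, 5)); after release of (1, 0) the pool is (7, 5)


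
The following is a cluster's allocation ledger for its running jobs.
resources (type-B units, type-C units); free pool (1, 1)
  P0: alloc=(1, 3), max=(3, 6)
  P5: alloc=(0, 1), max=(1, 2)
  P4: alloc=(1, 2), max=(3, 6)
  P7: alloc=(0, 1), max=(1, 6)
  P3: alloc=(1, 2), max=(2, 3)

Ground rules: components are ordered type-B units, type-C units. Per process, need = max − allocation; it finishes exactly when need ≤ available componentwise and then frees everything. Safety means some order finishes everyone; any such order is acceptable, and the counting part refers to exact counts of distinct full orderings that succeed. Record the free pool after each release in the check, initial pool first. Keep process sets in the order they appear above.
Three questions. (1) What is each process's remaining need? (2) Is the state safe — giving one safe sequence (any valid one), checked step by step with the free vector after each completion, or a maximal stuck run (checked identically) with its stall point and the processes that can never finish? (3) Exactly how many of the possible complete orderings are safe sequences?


(1) Remaining need (order type-B units, type-C units):
  P0: (2, 3)
  P5: (1, 1)
  P4: (2, 4)
  P7: (1, 5)
  P3: (1, 1)
(2) SAFE. One safe sequence: P3, P5, P4, P0, P7.
Key observation: the order's first zero-slack moment is P3 ((1, 1) needed, (1, 1) free — a requested resource with nothing to spare).
Step-by-step check:
  pool = (1, 1)
  P3: need (1, 1) fits (1, 1); releases (1, 2), pool now (2, 3)
  P5: need (1, 1) fits (2, 3); releases (0, 1), pool now (2, 4)
  P4: need (2, 4) fits (2, 4); releases (1, 2), pool now (3, 6)
  P0: need (2, 3) fits (3, 6); releases (1, 3), pool now (4, 9)
  P7: need (1, 5) fits (4, 9); releases (0, 1), pool now (4, 10)
(3) Precisely 14 of the possible complete orderings are safe sequences.


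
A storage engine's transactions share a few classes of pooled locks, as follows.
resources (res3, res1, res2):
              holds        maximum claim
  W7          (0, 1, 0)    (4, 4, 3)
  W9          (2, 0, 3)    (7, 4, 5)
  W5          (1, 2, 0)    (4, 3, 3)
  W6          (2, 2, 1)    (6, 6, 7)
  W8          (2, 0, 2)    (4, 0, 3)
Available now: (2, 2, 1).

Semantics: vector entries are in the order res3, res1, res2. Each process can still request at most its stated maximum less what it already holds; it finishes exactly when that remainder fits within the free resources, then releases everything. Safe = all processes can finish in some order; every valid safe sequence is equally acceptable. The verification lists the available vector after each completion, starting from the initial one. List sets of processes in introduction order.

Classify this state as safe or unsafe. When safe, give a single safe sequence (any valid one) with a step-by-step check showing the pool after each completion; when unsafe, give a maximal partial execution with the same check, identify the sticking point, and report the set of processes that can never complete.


SAFE, for example via the order W8, W5, W9, W7, W6.
Key observation: W8 marks the first exact bind of the order: its need (2, 0, 1) fits the free (2, 2, 1) with zero slack on a requested resource.
Check, step by step:
  pool = (2, 2, 1)
  run W8 (needs (2, 0, 1), free (2, 2, 1)); after release of (2, 0, 2) the pool is (4, 2, 3)
  run W5 (needs (3, 1, 3), free (4, 2, 3)); after release of (1, 2, 0) the pool is (5, 4, 3)
  run W9 (needs (5, 4, 2), free (5, 4, 3)); after release of (2, 0, 3) the pool is (7, 4, 6)
  run W7 (needs (4, 3, 3), free (7, 4, 6)); after release of (0, 1, 0) the pool is (7, 5, 6)
  run W6 (needs (4, 4, 6), free (7, 5, 6)); after release of (2, 2, 1) the pool is (9, 7, 7)


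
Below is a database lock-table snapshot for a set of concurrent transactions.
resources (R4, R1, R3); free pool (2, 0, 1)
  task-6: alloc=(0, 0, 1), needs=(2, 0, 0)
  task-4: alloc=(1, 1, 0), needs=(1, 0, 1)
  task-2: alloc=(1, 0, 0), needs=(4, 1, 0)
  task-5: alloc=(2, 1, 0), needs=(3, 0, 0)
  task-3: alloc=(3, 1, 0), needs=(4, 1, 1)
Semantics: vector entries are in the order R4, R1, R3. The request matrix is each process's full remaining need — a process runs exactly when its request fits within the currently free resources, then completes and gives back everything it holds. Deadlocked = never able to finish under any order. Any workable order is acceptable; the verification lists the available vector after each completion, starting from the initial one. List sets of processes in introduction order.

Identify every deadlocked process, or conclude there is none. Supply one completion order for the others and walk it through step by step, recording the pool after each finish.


No process is deadlocked.
Key observation: beginning at task-6, releases accumulate fast enough that every process eventually fits.
The rest can finish in the order task-6, task-4, task-5, task-2, task-3. Verifying each step:
  pool = (2, 0, 1)
  task-6: need (2, 0, 0) fits (2, 0, 1); releases (0, 0, 1), pool now (2, 0, 2)
  task-4: need (1, 0, 1) fits (2, 0, 2); releases (1, 1, 0), pool now (3, 1, 2)
  task-5: need (3, 0, 0) fits (3, 1, 2); releases (2, 1, 0), pool now (5, 2, 2)
  task-2: need (4, 1, 0) fits (5, 2, 2); releases (1, 0, 0), pool now (6, 2, 2)
  task-3: need (4, 1, 1) fits (6, 2, 2); releases (3, 1, 0), pool now (9, 3, 2)


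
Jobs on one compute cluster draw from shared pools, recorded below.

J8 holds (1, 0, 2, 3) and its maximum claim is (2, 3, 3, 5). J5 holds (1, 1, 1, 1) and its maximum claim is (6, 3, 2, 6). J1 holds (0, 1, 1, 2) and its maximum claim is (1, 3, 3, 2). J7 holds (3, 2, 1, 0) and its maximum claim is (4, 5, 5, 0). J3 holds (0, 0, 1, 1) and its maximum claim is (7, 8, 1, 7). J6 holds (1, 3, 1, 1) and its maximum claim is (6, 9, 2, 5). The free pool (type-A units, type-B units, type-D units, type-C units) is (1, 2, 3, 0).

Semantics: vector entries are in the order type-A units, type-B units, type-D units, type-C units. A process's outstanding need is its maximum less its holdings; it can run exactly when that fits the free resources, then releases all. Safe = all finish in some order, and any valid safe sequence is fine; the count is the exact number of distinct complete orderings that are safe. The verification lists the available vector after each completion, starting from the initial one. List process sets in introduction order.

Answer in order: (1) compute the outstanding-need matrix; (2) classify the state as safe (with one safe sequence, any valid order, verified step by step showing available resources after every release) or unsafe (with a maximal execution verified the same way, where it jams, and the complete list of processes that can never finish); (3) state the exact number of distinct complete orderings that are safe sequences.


(1) Need matrix, components ordered type-A units, type-B units, type-D units, type-C units:
  J8: (1, 3, 1, 2)
  J5: (5, 2, 1, 5)
  J1: (1, 2, 2, 0)
  J7: (1, 3, 4, 0)
  J3: (7, 8, 0, 6)
  J6: (5, 6, 1, 4)
(2) The state is SAFE; one workable sequence: J1, J7, J8, J5, J6, J3.
Key observation: the order's first zero-slack moment is J1 ((1, 2, 2, 0) needed, (1, 2, 3, 0) free — a requested resource with nothing to spare).
Verifying each step:
  pool = (1, 2, 3, 0)
  J1: need (1, 2, 2, 0) fits (1, 2, 3, 0); releases (0, 1, 1, 2), pool now (1, 3, 4, 2)
  J7: need (1, 3, 4, 0) fits (1, 3, 4, 2); releases (3, 2, 1, 0), pool now (4, 5, 5, 2)
  J8: need (1, 3, 1, 2) fits (4, 5, 5, 2); releases (1, 0, 2, 3), pool now (5, 5, 7, 5)
  J5: need (5, 2, 1, 5) fits (5, 5, 7, 5); releases (1, 1, 1, 1), pool now (6, 6, 8, 6)
  J6: need (5, 6, 1, 4) fits (6, 6, 8, 6); releases (1, 3, 1, 1), pool now (7, 9, 9, 7)
  J3: need (7, 8, 0, 6) fits (7, 9, 9, 7); releases (0, 0, 1, 1), pool now (7, 9, 10, 8)
(3) Exactly 2 of the possible complete orderings are safe sequences.


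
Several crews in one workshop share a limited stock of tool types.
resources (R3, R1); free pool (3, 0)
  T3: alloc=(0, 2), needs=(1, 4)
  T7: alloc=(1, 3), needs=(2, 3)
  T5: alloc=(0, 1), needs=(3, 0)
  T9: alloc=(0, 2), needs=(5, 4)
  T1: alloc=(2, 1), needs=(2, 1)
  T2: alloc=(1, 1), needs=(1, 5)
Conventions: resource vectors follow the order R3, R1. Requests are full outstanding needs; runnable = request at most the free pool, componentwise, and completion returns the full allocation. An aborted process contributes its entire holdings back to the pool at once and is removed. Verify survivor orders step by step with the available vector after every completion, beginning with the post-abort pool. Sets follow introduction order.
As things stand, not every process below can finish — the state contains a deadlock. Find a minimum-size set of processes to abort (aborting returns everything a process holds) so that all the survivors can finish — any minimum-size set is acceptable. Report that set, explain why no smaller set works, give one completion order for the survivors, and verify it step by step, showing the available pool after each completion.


The answer: abort T7.
Key observation: before aborting T7, T2 was permanently blocked — no order could ever run it; afterwards it completes at step 3.
Why nothing smaller works: aborting no one leaves the state deadlocked as given.
Survivors finish in the order: T1, T5, T2, T9, T3. Walking it through (pool after the aborts first):
  pool = (4, 3)
  T1: need (2, 1) fits (4, 3); releases (2, 1), pool now (6, 4)
  T5: need (3, 0) fits (6, 4); releases (0, 1), pool now (6, 5)
  T2: need (1, 5) fits (6, 5); releases (1, 1), pool now (7, 6)
  T9: need (5, 4) fits (7, 6); releases (0, 2), pool now (7, 8)
  T3: need (1, 4) fits (7, 8); releases (0, 2), pool now (7, 10)


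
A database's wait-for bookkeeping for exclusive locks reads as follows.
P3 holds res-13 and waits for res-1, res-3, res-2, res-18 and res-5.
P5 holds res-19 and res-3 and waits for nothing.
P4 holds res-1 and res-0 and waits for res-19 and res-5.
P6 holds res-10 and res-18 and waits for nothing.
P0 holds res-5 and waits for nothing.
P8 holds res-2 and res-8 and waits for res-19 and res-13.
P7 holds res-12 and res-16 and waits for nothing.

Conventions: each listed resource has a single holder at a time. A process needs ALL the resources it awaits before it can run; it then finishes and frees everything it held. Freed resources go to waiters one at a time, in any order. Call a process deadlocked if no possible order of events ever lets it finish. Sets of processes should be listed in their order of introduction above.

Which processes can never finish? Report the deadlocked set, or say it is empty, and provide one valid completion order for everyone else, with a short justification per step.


Deadlocked set: P3 and P8.
Key observation: the loop P3 -> P8 -> P3 blocks itself forever; no other process is dragged down with it.
One completion order for the rest: P5, P0, P4, P7, P6.
Step-by-step check:
  run P5 (it waits on nothing); releases res-19 and res-3
  run P0 (it waits on nothing); releases res-5
  run P4 (all its waits — res-19 and res-5 — are resolved); releases res-1 and res-0
  run P7 (it waits on nothing); releases res-12 and res-16
  run P6 (it waits on nothing); releases res-10 and res-18


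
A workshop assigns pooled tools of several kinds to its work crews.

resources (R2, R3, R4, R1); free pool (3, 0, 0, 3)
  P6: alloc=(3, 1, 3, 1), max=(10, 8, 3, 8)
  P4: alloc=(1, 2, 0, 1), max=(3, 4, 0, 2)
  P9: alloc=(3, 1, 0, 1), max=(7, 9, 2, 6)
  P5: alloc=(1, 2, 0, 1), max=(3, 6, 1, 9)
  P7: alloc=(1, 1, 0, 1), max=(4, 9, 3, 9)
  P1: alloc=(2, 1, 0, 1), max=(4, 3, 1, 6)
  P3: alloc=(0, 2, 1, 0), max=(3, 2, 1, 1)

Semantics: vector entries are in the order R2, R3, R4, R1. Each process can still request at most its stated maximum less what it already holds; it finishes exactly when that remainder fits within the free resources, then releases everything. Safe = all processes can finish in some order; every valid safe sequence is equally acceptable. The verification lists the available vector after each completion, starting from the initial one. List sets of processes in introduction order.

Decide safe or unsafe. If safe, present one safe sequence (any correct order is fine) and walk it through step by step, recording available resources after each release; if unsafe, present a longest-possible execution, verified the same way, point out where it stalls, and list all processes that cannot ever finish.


UNSAFE.
Key observation: even finishing P3, P4 leaves just (4, 4, 1, 4) free — too little R1 for any of the remaining processes.
Going as far as possible: P3, P4; after that, nothing fits. Walking it through:
  pool = (3, 0, 0, 3)
  P3 needs (3, 0, 0, 1) <= (3, 0, 0, 3) -> finishes; pool += (0, 2, 1, 0) = (3, 2, 1, 3)
  P4 needs (2, 2, 0, 1) <= (3, 2, 1, 3) -> finishes; pool += (1, 2, 0, 1) = (4, 4, 1, 4)
  P6 still needs (7, 7, 0, 7) but only (4, 4, 1, 4) is free — short on R2, R3 and R1
  P9 still needs (4, 8, 2, 5) but only (4, 4, 1, 4) is free — short on R3, R4 and R1
  P5 still needs (2, 4, 1, 8) but only (4, 4, 1, 4) is free — short on R1
  P7 still needs (3, 8, 3, 8) but only (4, 4, 1, 4) is free — short on R3, R4 and R1
  P1 still needs (2, 2, 1, 5) but only (4, 4, 1, 4) is free — short on R1
Permanently blocked: P6, P9, P5, P7 and P1.


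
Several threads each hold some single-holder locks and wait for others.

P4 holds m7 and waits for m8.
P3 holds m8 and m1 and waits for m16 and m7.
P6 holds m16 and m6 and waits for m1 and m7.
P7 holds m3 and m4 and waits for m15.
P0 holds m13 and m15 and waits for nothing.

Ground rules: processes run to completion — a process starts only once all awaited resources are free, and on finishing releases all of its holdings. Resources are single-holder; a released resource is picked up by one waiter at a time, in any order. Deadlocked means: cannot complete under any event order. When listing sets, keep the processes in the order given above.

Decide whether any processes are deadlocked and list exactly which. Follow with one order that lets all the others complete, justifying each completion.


The deadlocked set is P4, P3 and P6.
Key observation: the waits loop around P4 -> P3 -> P4 with no way out; P6 is caught in further circular waits.
A valid finishing order for the others: P0, P7.
Check, step by step:
  run P0 (it waits on nothing); releases m13 and m15
  run P7 (all its waits — m15 — are resolved); releases m3 and m4


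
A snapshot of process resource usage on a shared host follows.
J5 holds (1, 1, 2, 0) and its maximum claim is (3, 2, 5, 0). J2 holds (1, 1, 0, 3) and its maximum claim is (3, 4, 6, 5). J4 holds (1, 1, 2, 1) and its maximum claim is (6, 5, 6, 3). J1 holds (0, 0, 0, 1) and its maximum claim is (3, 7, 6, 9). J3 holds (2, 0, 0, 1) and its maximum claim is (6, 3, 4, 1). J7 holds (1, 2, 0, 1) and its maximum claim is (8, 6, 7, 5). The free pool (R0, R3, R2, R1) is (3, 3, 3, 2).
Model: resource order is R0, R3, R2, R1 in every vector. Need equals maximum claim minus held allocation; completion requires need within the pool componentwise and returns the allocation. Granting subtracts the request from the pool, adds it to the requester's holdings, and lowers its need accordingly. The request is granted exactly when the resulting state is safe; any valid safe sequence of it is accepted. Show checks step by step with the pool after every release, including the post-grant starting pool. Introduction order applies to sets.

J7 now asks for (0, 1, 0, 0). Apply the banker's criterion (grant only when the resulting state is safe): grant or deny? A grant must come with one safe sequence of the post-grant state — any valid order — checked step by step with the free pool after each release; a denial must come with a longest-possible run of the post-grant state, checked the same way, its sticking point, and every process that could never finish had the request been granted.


DENY: after the grant no complete ordering would exist.
Key observation: after J5, J3 the pool peaks at (6, 3, 5, 3), and each blocked process is short somewhere: J2 on R2; J4 on R3; J1 on R3, R2, R1; J7 on R0, R2, R1.
After a pretend grant, a maximal execution: J5, J3 — then nothing else fits. Step-by-step check:
  pool = (3, 2, 3, 2)
  J5: need (2, 1, 3, 0) fits (3, 2, 3, 2); releases (1, 1, 2, 0), pool now (4, 3, 5, 2)
  J3: need (4, 3, 4, 0) fits (4, 3, 5, 2); releases (2, 0, 0, 1), pool now (6, 3, 5, 3)
  blocked: J2 wants (2, 3, 6, 2), pool (6, 3, 5, 3) — not enough R2
  blocked: J4 wants (5, 4, 4, 2), pool (6, 3, 5, 3) — not enough R3
  blocked: J1 wants (3, 7, 6, 8), pool (6, 3, 5, 3) — not enough R3, R2 and R1
  blocked: J7 wants (7, 3, 7, 4), pool (6, 3, 5, 3) — not enough R0, R2 and R1
Processes that could never finish after the grant: J2, J4, J1 and J7.


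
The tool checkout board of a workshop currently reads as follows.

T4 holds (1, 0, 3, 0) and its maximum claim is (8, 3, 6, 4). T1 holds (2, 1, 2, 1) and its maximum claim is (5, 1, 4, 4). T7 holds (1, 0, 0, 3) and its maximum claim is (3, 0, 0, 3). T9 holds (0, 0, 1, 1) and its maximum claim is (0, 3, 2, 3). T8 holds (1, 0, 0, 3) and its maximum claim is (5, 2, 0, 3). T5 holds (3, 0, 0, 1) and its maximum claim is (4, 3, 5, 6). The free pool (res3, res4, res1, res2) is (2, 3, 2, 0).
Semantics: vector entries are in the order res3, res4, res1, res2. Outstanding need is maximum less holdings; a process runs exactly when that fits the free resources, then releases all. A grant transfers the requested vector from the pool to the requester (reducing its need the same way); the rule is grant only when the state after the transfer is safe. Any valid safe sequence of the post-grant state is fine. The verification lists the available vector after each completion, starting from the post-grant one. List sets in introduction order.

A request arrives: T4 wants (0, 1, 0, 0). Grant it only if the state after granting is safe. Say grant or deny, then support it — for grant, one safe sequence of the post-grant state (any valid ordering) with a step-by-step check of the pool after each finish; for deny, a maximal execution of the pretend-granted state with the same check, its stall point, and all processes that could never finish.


GRANT: granting preserves safety; a valid post-grant sequence is T7, T1, T9, T5, T4, T8.
Key observation: (2, 2, 2, 0) free after granting still covers T7 first, and each release covers the next.
Check on the post-grant state, step by step:
  pool = (2, 2, 2, 0)
  T7: need (2, 0, 0, 0) fits (2, 2, 2, 0); releases (1, 0, 0, 3), pool now (3, 2, 2, 3)
  T1: need (3, 0, 2, 3) fits (3, 2, 2, 3); releases (2, 1, 2, 1), pool now (5, 3, 4, 4)
  T9: need (0, 3, 1, 2) fits (5, 3, 4, 4); releases (0, 0, 1, 1), pool now (5, 3, 5, 5)
  T5: need (1, 3, 5, 5) fits (5, 3, 5, 5); releases (3, 0, 0, 1), pool now (8, 3, 5, 6)
  T4: need (7, 2, 3, 4) fits (8, 3, 5, 6); releases (1, 1, 3, 0), pool now (9, 4, 8, 6)
  T8: need (4, 2, 0, 0) fits (9, 4, 8, 6); releases (1, 0, 0, 3), pool now (10, 4, 8, 9)


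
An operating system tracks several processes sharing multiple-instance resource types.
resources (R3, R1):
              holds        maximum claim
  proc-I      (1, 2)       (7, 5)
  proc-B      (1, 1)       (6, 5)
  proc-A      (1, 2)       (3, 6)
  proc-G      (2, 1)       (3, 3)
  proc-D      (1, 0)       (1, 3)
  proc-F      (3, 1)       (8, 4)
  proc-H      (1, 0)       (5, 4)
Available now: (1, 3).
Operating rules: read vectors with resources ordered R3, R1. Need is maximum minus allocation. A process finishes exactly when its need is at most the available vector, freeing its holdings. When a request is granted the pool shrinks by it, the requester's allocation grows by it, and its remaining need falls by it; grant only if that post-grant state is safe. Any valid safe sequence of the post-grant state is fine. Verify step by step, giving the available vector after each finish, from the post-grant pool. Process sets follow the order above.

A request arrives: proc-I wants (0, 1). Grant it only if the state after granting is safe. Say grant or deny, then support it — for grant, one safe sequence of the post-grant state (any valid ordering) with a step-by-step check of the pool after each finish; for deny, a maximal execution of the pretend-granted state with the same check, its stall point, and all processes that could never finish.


DENY. Granting would leave the state unsafe.
Key observation: after proc-G, proc-D the pool peaks at (4, 3), and each blocked process is short somewhere: proc-I on R3; proc-B on R3, R1; proc-A on R1; proc-F on R3; proc-H on R1.
After a pretend grant, a maximal execution: proc-G, proc-D — then nothing else fits. Walking it through:
  pool = (1, 2)
  proc-G needs (1, 2) <= (1, 2) -> finishes; pool += (2, 1) = (3, 3)
  proc-D needs (0, 3) <= (3, 3) -> finishes; pool += (1, 0) = (4, 3)
  proc-I still needs (6, 2) but only (4, 3) is free — short on R3
  proc-B still needs (5, 4) but only (4, 3) is free — short on R3 and R1
  proc-A still needs (2, 4) but only (4, 3) is free — short on R1
  proc-F still needs (5, 3) but only (4, 3) is free — short on R3
  proc-H still needs (4, 4) but only (4, 3) is free — short on R1
Processes that could never finish after the grant: proc-I, proc-B, proc-A, proc-F and proc-H.


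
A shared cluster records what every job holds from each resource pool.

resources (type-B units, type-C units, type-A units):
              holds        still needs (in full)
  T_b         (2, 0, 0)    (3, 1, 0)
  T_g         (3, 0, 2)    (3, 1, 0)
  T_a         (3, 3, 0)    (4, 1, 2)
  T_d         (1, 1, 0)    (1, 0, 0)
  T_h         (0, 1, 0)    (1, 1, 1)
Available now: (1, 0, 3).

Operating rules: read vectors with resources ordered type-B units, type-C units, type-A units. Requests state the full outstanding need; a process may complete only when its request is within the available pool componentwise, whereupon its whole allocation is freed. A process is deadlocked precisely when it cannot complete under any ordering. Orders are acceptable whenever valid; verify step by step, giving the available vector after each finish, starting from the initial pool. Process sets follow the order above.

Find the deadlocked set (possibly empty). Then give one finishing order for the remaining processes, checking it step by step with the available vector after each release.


Deadlocked set: T_b, T_g and T_a.
Key observation: the pool after T_d, T_h is (2, 2, 3); every surviving request exceeds it in type-B units, so progress ends there.
A valid finishing order for the others: T_d, T_h. Verifying each step:
  pool = (1, 0, 3)
  T_d: need (1, 0, 0) fits (1, 0, 3); releases (1, 1, 0), pool now (2, 1, 3)
  T_h: need (1, 1, 1) fits (2, 1, 3); releases (0, 1, 0), pool now (2, 2, 3)
The blocked processes can never fit:
  blocked: T_b wants (3, 1, 0), pool (2, 2, 3) — not enough type-B units
  blocked: T_g wants (3, 1, 0), pool (2, 2, 3) — not enough type-B units
  blocked: T_a wants (4, 1, 2), pool (2, 2, 3) — not enough type-B units


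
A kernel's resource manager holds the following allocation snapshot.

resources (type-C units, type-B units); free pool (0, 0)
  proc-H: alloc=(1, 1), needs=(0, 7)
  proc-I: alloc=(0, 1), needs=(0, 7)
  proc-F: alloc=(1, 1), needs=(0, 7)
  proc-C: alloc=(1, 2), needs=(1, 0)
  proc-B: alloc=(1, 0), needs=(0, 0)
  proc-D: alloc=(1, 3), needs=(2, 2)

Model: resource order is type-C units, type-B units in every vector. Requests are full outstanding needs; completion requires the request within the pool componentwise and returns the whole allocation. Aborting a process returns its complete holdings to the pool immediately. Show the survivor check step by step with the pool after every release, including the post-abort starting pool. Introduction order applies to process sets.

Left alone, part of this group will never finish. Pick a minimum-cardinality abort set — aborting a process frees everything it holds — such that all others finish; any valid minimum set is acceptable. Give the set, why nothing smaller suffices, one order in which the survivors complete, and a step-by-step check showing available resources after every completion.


The answer: abort proc-H and proc-F.
Key observation: no ordering could ever have run proc-I before the abort of proc-H and proc-F; with (2, 2) back in the pool it fits at step 4.
No one abort is enough; case by case: proc-H alone leaves proc-I blocked (short on type-B units); proc-I alone leaves proc-H blocked (short on type-B units); proc-F alone leaves proc-H blocked (short on type-B units); proc-C alone leaves proc-H blocked (short on type-B units); proc-B alone leaves proc-H blocked (short on type-B units); proc-D alone leaves proc-H blocked (short on type-B units).
The survivors complete as proc-B, proc-D, proc-C, proc-I. Step-by-step check (starting from the post-abort pool):
  pool = (2, 2)
  run proc-B (needs (0, 0), free (2, 2)); after release of (1, 0) the pool is (3, 2)
  run proc-D (needs (2, 2), free (3, 2)); after release of (1, 3) the pool is (4, 5)
  run proc-C (needs (1, 0), free (4, 5)); after release of (1, 2) the pool is (5, 7)
  run proc-I (needs (0, 7), free (5, 7)); after release of (0, 1) the pool is (5, 8)


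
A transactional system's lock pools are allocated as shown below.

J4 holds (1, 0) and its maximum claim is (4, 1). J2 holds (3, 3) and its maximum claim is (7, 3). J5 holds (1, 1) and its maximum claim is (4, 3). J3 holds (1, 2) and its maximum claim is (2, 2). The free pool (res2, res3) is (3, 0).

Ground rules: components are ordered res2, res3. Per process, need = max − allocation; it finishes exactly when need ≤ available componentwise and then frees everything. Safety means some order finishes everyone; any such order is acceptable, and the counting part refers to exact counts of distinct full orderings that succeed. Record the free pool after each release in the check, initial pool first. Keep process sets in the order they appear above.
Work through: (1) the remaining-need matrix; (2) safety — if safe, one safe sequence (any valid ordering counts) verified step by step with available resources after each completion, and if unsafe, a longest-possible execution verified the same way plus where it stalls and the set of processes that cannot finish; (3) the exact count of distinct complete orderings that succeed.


(1) Remaining need (order res2, res3):
  J4: (3, 1)
  J2: (4, 0)
  J5: (3, 2)
  J3: (1, 0)
(2) SAFE — a valid safe sequence is J3, J5, J2, J4.
Key observation: the first exact fit in this order is J5 — it needs (3, 2) with (4, 2) free, meeting a requested resource to the last unit.
Walking it through:
  pool = (3, 0)
  run J3 (needs (1, 0), free (3, 0)); after release of (1, 2) the pool is (4, 2)
  run J5 (needs (3, 2), free (4, 2)); after release of (1, 1) the pool is (5, 3)
  run J2 (needs (4, 0), free (5, 3)); after release of (3, 3) the pool is (8, 6)
  run J4 (needs (3, 1), free (8, 6)); after release of (1, 0) the pool is (9, 6)
(3) Exactly 6 of the possible complete orderings are safe sequences.


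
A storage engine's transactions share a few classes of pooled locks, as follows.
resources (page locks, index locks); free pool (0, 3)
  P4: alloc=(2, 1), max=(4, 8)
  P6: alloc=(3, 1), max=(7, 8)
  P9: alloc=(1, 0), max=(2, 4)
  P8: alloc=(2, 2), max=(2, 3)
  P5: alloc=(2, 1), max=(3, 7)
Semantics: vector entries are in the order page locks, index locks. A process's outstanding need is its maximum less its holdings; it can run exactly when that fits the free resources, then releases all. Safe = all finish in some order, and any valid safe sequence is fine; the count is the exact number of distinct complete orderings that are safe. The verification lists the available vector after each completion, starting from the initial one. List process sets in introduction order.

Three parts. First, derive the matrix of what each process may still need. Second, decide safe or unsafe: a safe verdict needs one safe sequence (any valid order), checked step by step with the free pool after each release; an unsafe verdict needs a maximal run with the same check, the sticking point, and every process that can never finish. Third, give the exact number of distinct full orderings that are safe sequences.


(1) Need matrix, components ordered page locks, index locks:
  P4: (2, 7)
  P6: (4, 7)
  P9: (1, 4)
  P8: (0, 1)
  P5: (1, 6)
(2) The state is UNSAFE.
Key observation: the pool after P8, P9 is (3, 5); every surviving request exceeds it in index locks, so progress ends there.
A maximal execution: P8, P9 — then nothing else fits. Walking it through:
  pool = (0, 3)
  P8: need (0, 1) fits (0, 3); releases (2, 2), pool now (2, 5)
  P9: need (1, 4) fits (2, 5); releases (1, 0), pool now (3, 5)
  P4 cannot run: need (2, 7) vs free (3, 5) (insufficient index locks)
  P6 cannot run: need (4, 7) vs free (3, 5) (insufficient page locks and index locks)
  P5 cannot run: need (1, 6) vs free (3, 5) (insufficient index locks)
Never able to finish: P4, P6 and P5.
(3) Precisely 0 of the possible complete orderings are safe sequences.


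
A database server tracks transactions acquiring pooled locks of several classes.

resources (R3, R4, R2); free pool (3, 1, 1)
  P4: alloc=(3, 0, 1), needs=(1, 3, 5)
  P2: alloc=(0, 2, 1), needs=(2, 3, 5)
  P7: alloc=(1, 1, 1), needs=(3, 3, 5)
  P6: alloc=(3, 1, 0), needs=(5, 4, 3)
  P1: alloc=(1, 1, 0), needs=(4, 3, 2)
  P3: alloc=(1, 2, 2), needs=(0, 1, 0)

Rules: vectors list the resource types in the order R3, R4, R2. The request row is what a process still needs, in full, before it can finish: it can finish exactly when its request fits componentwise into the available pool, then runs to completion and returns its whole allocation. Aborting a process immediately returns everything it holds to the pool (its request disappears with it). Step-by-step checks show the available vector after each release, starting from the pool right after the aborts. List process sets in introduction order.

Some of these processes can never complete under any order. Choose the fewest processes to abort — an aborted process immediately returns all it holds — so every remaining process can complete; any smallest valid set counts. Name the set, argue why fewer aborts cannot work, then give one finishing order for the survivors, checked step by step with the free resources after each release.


Abort P4 and P2.
Key observation: aborting P4 and P2 returns (3, 2, 2), and P7 — hopeless before — runs at step 3 with the returned capacity in the pool.
Minimality, checking each single-abort alternative: P4 alone leaves P2 blocked (short on R2); P2 alone leaves P4 blocked (short on R2); P7 alone leaves P4 blocked (short on R2); P6 alone leaves P4 blocked (short on R2); P1 alone leaves P4 blocked (short on R2); P3 alone leaves P4 blocked (short on R2).
The survivors complete as P1, P3, P7, P6. Verifying each step (starting from the post-abort pool):
  pool = (6, 3, 3)
  P1: need (4, 3, 2) fits (6, 3, 3); releases (1, 1, 0), pool now (7, 4, 3)
  P3: need (0, 1, 0) fits (7, 4, 3); releases (1, 2, 2), pool now (8, 6, 5)
  P7: need (3, 3, 5) fits (8, 6, 5); releases (1, 1, 1), pool now (9, 7, 6)
  P6: need (5, 4, 3) fits (9, 7, 6); releases (3, 1, 0), pool now (12, 8, 6)


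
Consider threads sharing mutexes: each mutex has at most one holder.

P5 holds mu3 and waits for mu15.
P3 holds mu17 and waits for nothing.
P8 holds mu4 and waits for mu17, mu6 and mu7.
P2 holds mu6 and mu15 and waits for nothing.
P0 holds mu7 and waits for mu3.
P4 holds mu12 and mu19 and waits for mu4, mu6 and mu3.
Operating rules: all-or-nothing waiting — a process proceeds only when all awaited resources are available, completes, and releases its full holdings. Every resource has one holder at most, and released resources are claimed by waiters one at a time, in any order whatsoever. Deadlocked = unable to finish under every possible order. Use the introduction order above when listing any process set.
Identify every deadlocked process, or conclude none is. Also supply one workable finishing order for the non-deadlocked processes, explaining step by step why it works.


Nothing here is deadlocked.
Key observation: no waiting chain loops back on itself — every chain ends at a process that waits on nothing, so everyone eventually runs.
One completion order for the rest: P2, P3, P5, P0, P8, P4.
Check, step by step:
  P2 waits on nothing -> runs at once and releases mu6 and mu15
  P3 waits on nothing -> runs at once and releases mu17
  run P5 (all its waits — mu15 — are resolved); releases mu3
  run P0 (all its waits — mu3 — are resolved); releases mu7
  run P8 (all its waits — mu17, mu6 and mu7 — are resolved); releases mu4
  run P4 (all its waits — mu4, mu6 and mu3 — are resolved); releases mu12 and mu19


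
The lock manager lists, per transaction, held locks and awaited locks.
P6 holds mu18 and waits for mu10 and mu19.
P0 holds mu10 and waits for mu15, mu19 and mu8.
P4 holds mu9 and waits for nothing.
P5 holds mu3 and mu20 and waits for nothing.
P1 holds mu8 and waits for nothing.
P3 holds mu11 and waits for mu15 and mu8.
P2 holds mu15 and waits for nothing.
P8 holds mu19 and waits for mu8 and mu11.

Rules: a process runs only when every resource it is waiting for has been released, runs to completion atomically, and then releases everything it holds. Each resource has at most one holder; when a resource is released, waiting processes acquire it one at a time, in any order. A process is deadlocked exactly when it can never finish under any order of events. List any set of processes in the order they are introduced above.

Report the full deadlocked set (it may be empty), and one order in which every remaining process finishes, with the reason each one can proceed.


No process is deadlocked.
Key observation: the waits form no ring: some process can always run, and its releases unblock the others one by one.
The rest can finish in the order P2, P5, P1, P3, P8, P0, P6, P4.
Step-by-step check:
  P2: no waits; runs immediately, freeing mu15
  P5: no waits; runs immediately, freeing mu3 and mu20
  P1: no waits; runs immediately, freeing mu8
  P3: everything it awaited (mu15 and mu8) is free; runs, freeing mu11
  P8: everything it awaited (mu8 and mu11) is free; runs, freeing mu19
  P0: everything it awaited (mu15, mu19 and mu8) is free; runs, freeing mu10
  P6: everything it awaited (mu10 and mu19) is free; runs, freeing mu18
  P4: no waits; runs immediately, freeing mu9


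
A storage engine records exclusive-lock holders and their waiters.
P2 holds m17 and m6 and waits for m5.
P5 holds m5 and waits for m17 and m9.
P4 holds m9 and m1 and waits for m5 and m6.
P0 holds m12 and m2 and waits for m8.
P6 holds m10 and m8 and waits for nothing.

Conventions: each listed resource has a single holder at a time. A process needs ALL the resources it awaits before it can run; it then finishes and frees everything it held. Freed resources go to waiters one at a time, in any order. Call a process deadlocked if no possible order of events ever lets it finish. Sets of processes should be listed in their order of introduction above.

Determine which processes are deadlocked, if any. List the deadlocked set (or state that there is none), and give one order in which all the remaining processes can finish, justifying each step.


Deadlocked set: P2, P5 and P4.
Key observation: the loop P2 -> P5 -> P2 blocks itself forever; P4 is caught in further circular waits.
One completion order for the rest: P6, P0.
Verifying each step:
  P6 waits on nothing -> runs at once and releases m10 and m8
  run P0 (all its waits — m8 — are resolved); releases m12 and m2


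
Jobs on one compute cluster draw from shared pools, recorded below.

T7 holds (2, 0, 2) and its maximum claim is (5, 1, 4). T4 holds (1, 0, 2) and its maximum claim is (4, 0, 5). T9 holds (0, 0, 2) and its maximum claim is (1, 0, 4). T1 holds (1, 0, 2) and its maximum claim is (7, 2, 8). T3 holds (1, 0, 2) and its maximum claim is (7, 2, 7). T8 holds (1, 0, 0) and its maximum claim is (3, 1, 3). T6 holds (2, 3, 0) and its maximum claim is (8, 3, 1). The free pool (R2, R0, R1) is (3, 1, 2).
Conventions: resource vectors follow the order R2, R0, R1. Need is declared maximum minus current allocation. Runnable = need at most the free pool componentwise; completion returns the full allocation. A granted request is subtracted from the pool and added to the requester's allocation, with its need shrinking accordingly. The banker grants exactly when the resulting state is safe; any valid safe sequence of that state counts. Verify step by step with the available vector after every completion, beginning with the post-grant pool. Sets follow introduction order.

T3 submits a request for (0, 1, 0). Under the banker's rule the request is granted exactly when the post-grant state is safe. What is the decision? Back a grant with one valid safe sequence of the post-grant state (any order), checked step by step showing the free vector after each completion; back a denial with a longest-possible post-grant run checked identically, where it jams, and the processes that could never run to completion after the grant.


DENY: after the grant no complete ordering would exist.
Key observation: after T9, T4 the pool peaks at (4, 0, 6), and each blocked process is short somewhere: T7 on R0; T1 on R2, R0; T3 on R2, R0; T8 on R0; T6 on R2.
After a pretend grant, a maximal execution: T9, T4 — then nothing else fits. Verifying each step:
  pool = (3, 0, 2)
  T9: need (1, 0, 2) fits (3, 0, 2); releases (0, 0, 2), pool now (3, 0, 4)
  T4: need (3, 0, 3) fits (3, 0, 4); releases (1, 0, 2), pool now (4, 0, 6)
  blocked: T7 wants (3, 1, 2), pool (4, 0, 6) — not enough R0
  blocked: T1 wants (6, 2, 6), pool (4, 0, 6) — not enough R2 and R0
  blocked: T3 wants (6, 1, 5), pool (4, 0, 6) — not enough R2 and R0
  blocked: T8 wants (2, 1, 3), pool (4, 0, 6) — not enough R0
  blocked: T6 wants (6, 0, 1), pool (4, 0, 6) — not enough R2
Had the request been granted, T7, T1, T3, T8 and T6 could never finish.


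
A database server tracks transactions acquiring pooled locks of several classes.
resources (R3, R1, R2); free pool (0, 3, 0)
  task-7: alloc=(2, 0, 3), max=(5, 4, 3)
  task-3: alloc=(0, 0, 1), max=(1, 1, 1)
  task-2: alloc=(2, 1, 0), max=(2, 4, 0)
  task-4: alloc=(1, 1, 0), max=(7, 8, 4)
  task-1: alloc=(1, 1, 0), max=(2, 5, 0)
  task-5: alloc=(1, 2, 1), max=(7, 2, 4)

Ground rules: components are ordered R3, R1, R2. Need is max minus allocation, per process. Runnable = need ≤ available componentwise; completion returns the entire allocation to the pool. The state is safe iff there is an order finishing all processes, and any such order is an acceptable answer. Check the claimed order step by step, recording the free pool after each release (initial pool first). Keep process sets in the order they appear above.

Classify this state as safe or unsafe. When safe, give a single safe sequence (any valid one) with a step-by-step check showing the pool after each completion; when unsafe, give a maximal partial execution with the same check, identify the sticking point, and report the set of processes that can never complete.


UNSAFE — no complete ordering exists.
Key observation: the wall is R3: completing task-2, task-3, task-1, task-7 brings the pool only to (5, 5, 4), and all the rest need more.
Going as far as possible: task-2, task-3, task-1, task-7; after that, nothing fits. Check, step by step:
  pool = (0, 3, 0)
  task-2: need (0, 3, 0) fits (0, 3, 0); releases (2, 1, 0), pool now (2, 4, 0)
  task-3: need (1, 1, 0) fits (2, 4, 0); releases (0, 0, 1), pool now (2, 4, 1)
  task-1: need (1, 4, 0) fits (2, 4, 1); releases (1, 1, 0), pool now (3, 5, 1)
  task-7: need (3, 4, 0) fits (3, 5, 1); releases (2, 0, 3), pool now (5, 5, 4)
  blocked: task-4 wants (6, 7, 4), pool (5, 5, 4) — not enough R3 and R1
  blocked: task-5 wants (6, 0, 3), pool (5, 5, 4) — not enough R3
Permanently blocked: task-4 and task-5.
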